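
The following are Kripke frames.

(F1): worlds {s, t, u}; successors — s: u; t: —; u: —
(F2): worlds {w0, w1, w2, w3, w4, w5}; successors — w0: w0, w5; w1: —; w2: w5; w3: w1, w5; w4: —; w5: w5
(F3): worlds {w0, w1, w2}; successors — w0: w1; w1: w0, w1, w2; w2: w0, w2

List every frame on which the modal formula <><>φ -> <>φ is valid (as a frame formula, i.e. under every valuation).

The schema corresponds to transitivity: forall x forall y forall z (Rxy & Ryz -> Rxz).
(F1): condition met.
(F2): condition met.
(F3): fails — Rw0w1 and Rw1w2 but not Rw0w2.
Valid on: (F1), (F2).

(F1), (F2)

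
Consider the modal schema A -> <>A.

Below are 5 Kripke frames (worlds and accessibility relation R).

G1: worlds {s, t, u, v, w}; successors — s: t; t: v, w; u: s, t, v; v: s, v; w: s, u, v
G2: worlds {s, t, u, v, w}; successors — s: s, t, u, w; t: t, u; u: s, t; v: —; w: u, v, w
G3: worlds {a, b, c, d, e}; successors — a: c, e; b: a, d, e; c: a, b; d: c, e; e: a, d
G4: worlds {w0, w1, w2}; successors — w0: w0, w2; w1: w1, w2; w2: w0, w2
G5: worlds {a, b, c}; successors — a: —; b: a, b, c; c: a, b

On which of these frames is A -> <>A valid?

G4

The schema corresponds to reflexivity: forall x Rxx.
G1: fails — world s does not see itself.
G2: fails — world u does not see itself.
G3: fails — world a does not see itself.
G4: ✓.
G5: fails — world a does not see itself.
Valid on: G4.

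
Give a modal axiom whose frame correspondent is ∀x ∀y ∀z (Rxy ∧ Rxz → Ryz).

The condition is the Euclidean property. The 5 schema ◇ψ → □◇ψ defines it.

◇ψ → □◇ψ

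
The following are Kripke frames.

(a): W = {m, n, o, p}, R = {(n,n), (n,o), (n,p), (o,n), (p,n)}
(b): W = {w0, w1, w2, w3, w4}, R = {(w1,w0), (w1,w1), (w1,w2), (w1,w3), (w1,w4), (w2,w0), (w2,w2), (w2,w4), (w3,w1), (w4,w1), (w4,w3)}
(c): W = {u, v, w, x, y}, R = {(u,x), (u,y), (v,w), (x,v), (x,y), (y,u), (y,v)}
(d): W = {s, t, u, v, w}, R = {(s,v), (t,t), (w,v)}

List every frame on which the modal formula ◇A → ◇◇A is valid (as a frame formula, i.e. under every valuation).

(a), (b)

The schema corresponds to a generalized confluence (Geach) condition: ∀x ∀y (xRy → ∃w (y = w ∧ xR²w)).
(a): condition met.
(b): condition met.
(c): fails — uRx but no t with x=t and uR²t.
(d): fails — sRv but no w* with v=w* and sR²w*.
Valid on: (a), (b).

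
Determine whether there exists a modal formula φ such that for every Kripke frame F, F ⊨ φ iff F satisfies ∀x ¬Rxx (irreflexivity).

Not modally definable

Any modally definable frame class is closed under surjective bounded morphisms.
The 4-cycle (worlds 0,1,2,3 with 0→1→2→3→0) is irreflexive, and the map sending every world to a single reflexive point • is a surjective bounded morphism (forth: every edge maps to (•,•); back: every world has a successor). So any modal formula valid on the 4-cycle is also valid on the reflexive point, which is not irreflexive.
So no modal formula (or set of formulas) defines exactly the irreflexive frames.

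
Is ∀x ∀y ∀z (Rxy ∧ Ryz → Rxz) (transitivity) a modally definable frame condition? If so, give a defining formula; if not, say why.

The condition is transitivity. A defining modal formula is □p → □□p.
Suppose □p→□□p is valid. Take Rxy, Ryz and set V(p)={w : Rxw}. Then □p at x, so □□p at x, so □p at y, so p at z, i.e. Rxz.

Yes, by □p → □□p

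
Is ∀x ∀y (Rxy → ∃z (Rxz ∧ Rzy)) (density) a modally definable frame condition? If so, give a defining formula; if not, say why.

Yes — defined by □□q → □q

Yes: it is density, defined by the C4 schema □□q → □q.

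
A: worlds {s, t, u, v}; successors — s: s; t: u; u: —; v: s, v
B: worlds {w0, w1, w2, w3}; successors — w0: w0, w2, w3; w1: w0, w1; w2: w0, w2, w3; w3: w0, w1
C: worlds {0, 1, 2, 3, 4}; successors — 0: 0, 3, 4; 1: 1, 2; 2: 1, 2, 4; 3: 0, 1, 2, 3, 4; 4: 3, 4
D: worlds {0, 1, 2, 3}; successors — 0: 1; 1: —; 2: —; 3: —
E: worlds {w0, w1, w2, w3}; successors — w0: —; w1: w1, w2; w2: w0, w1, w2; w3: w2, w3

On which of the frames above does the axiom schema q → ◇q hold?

C

Frame correspondent (Sahlqvist): ∀x Rxx — i.e. reflexivity.
A: fails — world t does not see itself.
B: fails — world w3 does not see itself.
C: condition met.
D: fails — world 0 does not see itself.
E: fails — world w0 does not see itself.
Valid on: C.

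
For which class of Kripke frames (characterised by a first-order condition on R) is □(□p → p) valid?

Shift-reflexivity

Suppose □(□p→p) is valid. Take Rxy and set V(p)={w : Ryw}. Then at y, □p holds; since □(□p→p) at x, □p→p at y, so p at y, i.e. Ryy.
The converse is a direct semantic check.
So the correspondent is shift-reflexivity.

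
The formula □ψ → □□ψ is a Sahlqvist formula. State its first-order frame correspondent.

transitivity

Suppose □ψ→□□ψ is valid. Take Rxy, Ryz and set V(ψ)={w : Rxw}. Then □ψ at x, so □□ψ at x, so □ψ at y, so ψ at z, i.e. Rxz.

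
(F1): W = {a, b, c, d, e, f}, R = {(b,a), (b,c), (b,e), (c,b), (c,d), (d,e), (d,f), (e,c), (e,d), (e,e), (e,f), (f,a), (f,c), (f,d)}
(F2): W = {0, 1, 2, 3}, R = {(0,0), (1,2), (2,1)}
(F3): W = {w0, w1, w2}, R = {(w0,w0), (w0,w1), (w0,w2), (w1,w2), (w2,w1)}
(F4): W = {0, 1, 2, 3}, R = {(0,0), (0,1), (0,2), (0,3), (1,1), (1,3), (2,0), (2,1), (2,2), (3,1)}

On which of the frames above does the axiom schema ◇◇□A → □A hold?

(F2)

Frame correspondent (Sahlqvist): ∀x ∀y ∀z ((xR²y ∧ xRz) → ∃w (yRw ∧ z = w)) — i.e. a generalized confluence (Geach) condition.
(F1): fails — bR²c, bRa but no w with cRw and a=w.
(F2): ✓.
(F3): fails — w0R²w1, w0Rw0 but no w with w1Rw and w0=w.
(F4): fails — 0R²1, 0R0 but no w with 1Rw and 0=w.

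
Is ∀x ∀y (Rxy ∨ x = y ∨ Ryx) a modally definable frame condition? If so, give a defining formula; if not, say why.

Not modally definable

If a class were modally definable it would be closed under disjoint unions (Goldblatt–Thomason).
Take 4 disjoint single-world reflexive frames: each is trivially connected, but their disjoint union has 4 worlds with no edge between distinct components, so it is not connected.
Hence connectedness of R is not modally definable.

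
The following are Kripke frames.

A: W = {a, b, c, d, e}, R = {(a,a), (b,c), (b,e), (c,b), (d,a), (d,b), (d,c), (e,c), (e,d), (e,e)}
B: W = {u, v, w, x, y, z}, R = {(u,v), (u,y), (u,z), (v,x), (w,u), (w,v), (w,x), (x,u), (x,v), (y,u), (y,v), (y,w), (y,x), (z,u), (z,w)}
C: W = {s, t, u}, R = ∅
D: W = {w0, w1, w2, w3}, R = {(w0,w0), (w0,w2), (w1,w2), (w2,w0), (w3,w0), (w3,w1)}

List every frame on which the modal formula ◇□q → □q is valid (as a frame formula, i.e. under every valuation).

Frame correspondent (Sahlqvist): ∀x ∀y ∀z (Rxy ∧ Rxz → Ryz) — i.e. the Euclidean property.
A: fails — Rbc and Rbc but not Rcc.
B: fails — Ruv and Ruv but not Rvv.
C: holds.
D: fails — Rw0w2 and Rw0w2 but not Rw2w2.
Valid on: C.

C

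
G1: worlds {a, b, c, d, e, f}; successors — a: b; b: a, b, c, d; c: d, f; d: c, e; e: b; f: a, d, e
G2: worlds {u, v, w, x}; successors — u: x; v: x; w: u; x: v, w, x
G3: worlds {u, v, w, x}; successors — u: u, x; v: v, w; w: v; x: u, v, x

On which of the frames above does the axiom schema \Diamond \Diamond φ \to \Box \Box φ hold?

Frame correspondent (Sahlqvist): \forall x \forall y \forall z ((x R^2 y \wedge x R^2 z) \to \exists w (y = w \wedge z = w)) — i.e. a generalized confluence (Geach) condition.
G1: fails — aR²a, aR²b but a ≠ b.
G2: fails — uR²v, uR²w but v ≠ w.
G3: fails — uR²u, uR²v but u ≠ v.

none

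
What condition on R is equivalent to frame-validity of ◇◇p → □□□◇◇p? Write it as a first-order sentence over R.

This is a Sahlqvist (Geach-type) schema ◇^2□^0p → □^3◇^2p.
First-order correspondent: ∀x ∀y ∀z ((xR²y ∧ xR³z) → ∃w (y = w ∧ zR²w)).

∀x ∀y ∀z ((xR²y ∧ xR³z) → ∃w (y = w ∧ zR²w))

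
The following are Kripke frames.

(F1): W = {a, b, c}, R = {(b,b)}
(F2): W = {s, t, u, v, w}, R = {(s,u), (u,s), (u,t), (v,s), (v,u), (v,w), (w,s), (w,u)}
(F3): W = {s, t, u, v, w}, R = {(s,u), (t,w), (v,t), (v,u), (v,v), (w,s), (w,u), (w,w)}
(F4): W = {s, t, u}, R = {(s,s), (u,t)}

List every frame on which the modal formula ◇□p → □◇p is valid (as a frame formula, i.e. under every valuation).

(F1)

This is the axiom for convergence; its first-order frame correspondent is ∀x ∀y ∀z (Rxy ∧ Rxz → ∃w (Ryw ∧ Rzw)).
(F1): holds.
(F2): fails — Rut and Rut but t and t have no common successor.
(F3): fails — Rsu and Rsu but u and u have no common successor.
(F4): fails — Rut and Rut but t and t have no common successor.
Valid on: (F1).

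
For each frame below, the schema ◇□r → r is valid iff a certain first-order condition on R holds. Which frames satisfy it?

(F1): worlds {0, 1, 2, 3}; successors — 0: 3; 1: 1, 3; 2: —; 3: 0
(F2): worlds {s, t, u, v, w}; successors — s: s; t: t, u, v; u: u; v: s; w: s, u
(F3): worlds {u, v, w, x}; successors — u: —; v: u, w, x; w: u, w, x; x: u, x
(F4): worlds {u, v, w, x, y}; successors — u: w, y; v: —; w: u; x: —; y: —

Frame correspondent (Sahlqvist): ∀x ∀y (Rxy → Ryx) — i.e. symmetry.
(F1): fails — R13 but not R31.
(F2): fails — Rtv but not Rvt.
(F3): fails — Rwu but not Ruw.
(F4): fails — Ruy but not Ryu.

none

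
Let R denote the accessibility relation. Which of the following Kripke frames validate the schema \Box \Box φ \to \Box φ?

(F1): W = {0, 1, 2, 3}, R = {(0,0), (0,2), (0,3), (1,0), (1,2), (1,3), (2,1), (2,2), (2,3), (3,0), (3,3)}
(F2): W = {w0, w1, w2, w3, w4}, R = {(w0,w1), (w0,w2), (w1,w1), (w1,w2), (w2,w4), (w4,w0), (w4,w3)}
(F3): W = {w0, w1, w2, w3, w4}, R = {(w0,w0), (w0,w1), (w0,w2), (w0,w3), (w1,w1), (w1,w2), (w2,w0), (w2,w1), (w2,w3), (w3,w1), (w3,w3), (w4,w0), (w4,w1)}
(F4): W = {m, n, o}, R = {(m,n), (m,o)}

(F1), (F3)

Frame correspondent (Sahlqvist): \forall x \forall y (Rxy \to \exists z (Rxz \wedge Rzy)) — i.e. density.
(F1): condition met.
(F2): fails — Rw2w4 but no z with Rw2z and Rzw4.
(F3): condition met.
(F4): fails — Rmo but no z with Rmz and Rzo.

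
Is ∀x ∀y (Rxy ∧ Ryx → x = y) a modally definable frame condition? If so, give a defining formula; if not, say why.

Modal frame validity is preserved under surjective bounded morphisms.
The 6-cycle (worlds a,b,c,d,e,f with a→b→c→d→e→f→a) is antisymmetric. Sending even-indexed worlds to a and odd-indexed worlds to b is a surjective bounded morphism onto the two-world frame with a↔b, which is not antisymmetric.
Hence antisymmetry is not modally definable.

Not definable by any modal formula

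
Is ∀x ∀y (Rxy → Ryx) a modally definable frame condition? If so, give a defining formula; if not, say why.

The condition is symmetry. A defining modal formula is p → □◇p.

Yes, by p → □◇p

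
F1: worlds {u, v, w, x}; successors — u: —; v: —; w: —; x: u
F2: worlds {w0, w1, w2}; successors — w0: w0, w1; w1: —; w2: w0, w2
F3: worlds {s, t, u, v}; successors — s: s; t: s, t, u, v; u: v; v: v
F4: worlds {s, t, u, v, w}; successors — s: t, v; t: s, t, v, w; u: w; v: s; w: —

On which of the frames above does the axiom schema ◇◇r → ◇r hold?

The schema corresponds to transitivity: ∀x ∀y ∀z (Rxy ∧ Ryz → Rxz).
F1: holds.
F2: fails — Rw2w0 and Rw0w1 but not Rw2w1.
F3: holds.
F4: fails — Rvs and Rsv but not Rvv.

F1, F3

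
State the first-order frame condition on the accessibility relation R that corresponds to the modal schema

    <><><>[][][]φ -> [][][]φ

This is a Sahlqvist (Geach-type) schema ◇^3□^3φ → □^3◇^0φ.
Minimal-valuation argument: fix x; take any y with xR^3y and any z with xR^3z. Set V(φ) to the set of worlds R-reachable from y in exactly 3 steps. Then □^3φ holds at y, so the antecedent holds at x; validity forces ◇^0φ at z, giving a w with zR^0w and yR^3w.
First-order correspondent: forall x forall y forall z ((x R^3 y & x R^3 z) -> exists w (y R^3 w & z = w)).

forall x forall y forall z ((x R^3 y & x R^3 z) -> exists w (y R^3 w & z = w))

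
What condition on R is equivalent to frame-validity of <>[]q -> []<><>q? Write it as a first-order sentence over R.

This is a Sahlqvist (Geach-type) schema ◇^1□^1q → □^1◇^2q.
Minimal-valuation argument: fix x; take any y with xR^1y and any z with xR^1z. Set V(q) to the set of worlds R-reachable from y in exactly 1 step. Then □^1q holds at y, so the antecedent holds at x; validity forces ◇^2q at z, giving a w with zR^2w and yR^1w.
First-order correspondent: forall x forall y forall z ((xRy & xRz) -> exists w (yRw & z R^2 w)).

forall x forall y forall z ((xRy & xRz) -> exists w (yRw & z R^2 w))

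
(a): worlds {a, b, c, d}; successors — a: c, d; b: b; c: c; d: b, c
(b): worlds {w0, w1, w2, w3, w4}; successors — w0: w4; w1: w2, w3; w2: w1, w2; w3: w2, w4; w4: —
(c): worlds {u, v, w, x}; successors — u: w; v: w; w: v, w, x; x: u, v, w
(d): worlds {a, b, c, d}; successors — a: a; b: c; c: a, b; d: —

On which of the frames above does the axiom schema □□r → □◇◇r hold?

(a), (c), (d)

This is the axiom for a generalized confluence (Geach) condition; its first-order frame correspondent is ∀x ∀z (xRz → ∃w (xR²w ∧ zR²w)).
(a): condition met.
(b): fails — w0Rw4 but no w with w0R²w and w4R²w.
(c): condition met.
(d): condition met.
Valid on: (a), (c), (d).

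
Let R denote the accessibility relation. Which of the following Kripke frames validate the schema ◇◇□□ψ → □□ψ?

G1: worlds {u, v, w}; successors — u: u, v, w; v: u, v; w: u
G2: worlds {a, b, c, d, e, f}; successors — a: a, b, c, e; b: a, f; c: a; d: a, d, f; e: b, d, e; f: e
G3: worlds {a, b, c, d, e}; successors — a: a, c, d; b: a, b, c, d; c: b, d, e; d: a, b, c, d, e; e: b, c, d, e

G1, G3

The schema corresponds to a generalized confluence (Geach) condition: ∀x ∀y ∀z ((xR²y ∧ xR²z) → ∃w (yR²w ∧ z = w)).
G1: ✓.
G2: fails — aR²b, aR²d but no w with bR²w and d=w.
G3: ✓.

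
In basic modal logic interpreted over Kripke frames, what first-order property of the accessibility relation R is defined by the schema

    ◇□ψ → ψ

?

This is a form of the B axiom.
It corresponds to symmetry: ∀x ∀y (Rxy → Ryx).

symmetry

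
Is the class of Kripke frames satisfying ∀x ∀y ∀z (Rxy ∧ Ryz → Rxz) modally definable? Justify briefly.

Definable; □r → □□r defines it

This is a Sahlqvist condition; the 4 axiom □r → □□r defines it.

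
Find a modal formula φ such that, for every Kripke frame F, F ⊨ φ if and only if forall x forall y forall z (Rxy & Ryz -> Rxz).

A defining formula is □ψ → □□ψ (the 4 axiom).
Suppose □ψ→□□ψ is valid. Take Rxy, Ryz and set V(ψ)={w : Rxw}. Then □ψ at x, so □□ψ at x, so □ψ at y, so ψ at z, i.e. Rxz.

□ψ → □□ψ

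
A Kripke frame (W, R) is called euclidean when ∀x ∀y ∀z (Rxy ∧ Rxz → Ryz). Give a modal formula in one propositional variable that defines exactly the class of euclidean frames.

A defining formula is ◇p → □◇p (the 5 axiom).

◇p → □◇p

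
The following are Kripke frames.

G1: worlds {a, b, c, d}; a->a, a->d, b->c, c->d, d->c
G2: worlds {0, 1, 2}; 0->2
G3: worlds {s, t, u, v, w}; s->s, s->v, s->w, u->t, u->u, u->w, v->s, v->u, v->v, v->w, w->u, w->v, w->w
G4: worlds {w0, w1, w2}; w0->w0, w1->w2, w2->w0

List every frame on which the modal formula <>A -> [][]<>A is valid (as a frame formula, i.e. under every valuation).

G2

Frame correspondent (Sahlqvist): forall x forall y forall z ((xRy & x R^2 z) -> exists w (y = w & zRw)) — i.e. a generalized confluence (Geach) condition.
G1: fails — aRa, aR²c but no w with a=w and cRw.
G2: ✓.
G3: fails — sRs, sR²u but no w* with s=w* and uRw*.
G4: fails — w1Rw2, w1R²w0 but no w with w2=w and w0Rw.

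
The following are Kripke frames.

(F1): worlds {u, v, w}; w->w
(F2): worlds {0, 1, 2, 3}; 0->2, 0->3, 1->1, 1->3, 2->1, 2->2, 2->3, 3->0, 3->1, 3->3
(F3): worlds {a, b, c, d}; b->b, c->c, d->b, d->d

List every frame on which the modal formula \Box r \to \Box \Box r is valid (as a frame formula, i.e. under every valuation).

(F1), (F3)

This is the axiom for transitivity; its first-order frame correspondent is \forall x \forall y \forall z (Rxy \wedge Ryz \to Rxz).
(F1): holds.
(F2): fails — R02 and R21 but not R01.
(F3): holds.
Valid on: (F1), (F3).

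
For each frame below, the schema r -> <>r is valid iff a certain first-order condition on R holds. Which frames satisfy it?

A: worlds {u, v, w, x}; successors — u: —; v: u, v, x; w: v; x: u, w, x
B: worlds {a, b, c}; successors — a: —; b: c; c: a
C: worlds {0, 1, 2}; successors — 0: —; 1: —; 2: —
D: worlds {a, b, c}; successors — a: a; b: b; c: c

Frame correspondent (Sahlqvist): forall x Rxx — i.e. reflexivity.
A: fails — world u does not see itself.
B: fails — world a does not see itself.
C: fails — world 0 does not see itself.
D: ✓.
Valid on: D.

D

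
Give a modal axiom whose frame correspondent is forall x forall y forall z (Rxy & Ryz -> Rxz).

□r → □□r

A defining formula is □r → □□r (the 4 axiom).
Suppose □r→□□r is valid. Take Rxy, Ryz and set V(r)={w : Rxw}. Then □r at x, so □□r at x, so □r at y, so r at z, i.e. Rxz.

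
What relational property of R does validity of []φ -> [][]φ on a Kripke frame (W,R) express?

transitivity

Suppose □φ→□□φ is valid. Take Rxy, Ryz and set V(φ)={w : Rxw}. Then □φ at x, so □□φ at x, so □φ at y, so φ at z, i.e. Rxz.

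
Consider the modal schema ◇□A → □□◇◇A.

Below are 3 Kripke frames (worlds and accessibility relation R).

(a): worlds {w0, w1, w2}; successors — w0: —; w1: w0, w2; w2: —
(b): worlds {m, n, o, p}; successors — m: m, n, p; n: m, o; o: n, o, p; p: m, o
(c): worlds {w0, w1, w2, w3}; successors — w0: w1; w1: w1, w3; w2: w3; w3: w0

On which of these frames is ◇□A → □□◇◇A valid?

(a), (b)

This is the axiom for a generalized confluence (Geach) condition; its first-order frame correspondent is ∀x ∀y ∀z ((xRy ∧ xR²z) → ∃w (yRw ∧ zR²w)).
(a): satisfies the condition.
(b): satisfies the condition.
(c): fails — w1Rw3, w1R²w0 but no w with w3Rw and w0R²w.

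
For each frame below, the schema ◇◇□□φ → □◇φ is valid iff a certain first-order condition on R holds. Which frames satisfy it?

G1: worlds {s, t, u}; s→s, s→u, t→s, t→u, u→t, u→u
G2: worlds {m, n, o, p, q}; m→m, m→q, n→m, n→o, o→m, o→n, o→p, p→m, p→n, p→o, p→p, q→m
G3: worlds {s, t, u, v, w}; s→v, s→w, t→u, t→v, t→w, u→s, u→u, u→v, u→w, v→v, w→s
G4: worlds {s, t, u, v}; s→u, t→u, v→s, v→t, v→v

G1, G2

Frame correspondent (Sahlqvist): ∀x ∀y ∀z ((xR²y ∧ xRz) → ∃w (yR²w ∧ zRw)) — i.e. a generalized confluence (Geach) condition.
G1: ✓.
G2: ✓.
G3: fails — sR²v, sRw but no w* with vR²w* and wRw*.
G4: fails — vR²s, vRs but no w with sR²w and sRw.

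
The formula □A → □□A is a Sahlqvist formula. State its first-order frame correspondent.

This is the 4 axiom.
Its frame correspondent is transitivity — ∀x ∀y ∀z (Rxy ∧ Ryz → Rxz).

transitivity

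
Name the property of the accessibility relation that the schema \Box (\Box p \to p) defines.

This is the T□ axiom.
It corresponds to shift-reflexivity: \forall x \forall y (Rxy \to Ryy).

shift-reflexivity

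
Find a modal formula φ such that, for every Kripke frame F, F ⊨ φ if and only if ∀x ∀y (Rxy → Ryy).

□(□ψ → ψ)

A defining formula is □(□ψ → ψ) (the T□ axiom).
Suppose □(□ψ→ψ) is valid. Take Rxy and set V(ψ)={w : Ryw}. Then at y, □ψ holds; since □(□ψ→ψ) at x, □ψ→ψ at y, so ψ at y, i.e. Ryy.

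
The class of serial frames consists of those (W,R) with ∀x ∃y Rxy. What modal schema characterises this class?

□q → ◇q

This is seriality; the standard corresponding axiom is D: □q → ◇q.
Suppose □q→◇q is valid. At any x set V(q)=W. Then □q at x, so ◇q at x, so x has a successor.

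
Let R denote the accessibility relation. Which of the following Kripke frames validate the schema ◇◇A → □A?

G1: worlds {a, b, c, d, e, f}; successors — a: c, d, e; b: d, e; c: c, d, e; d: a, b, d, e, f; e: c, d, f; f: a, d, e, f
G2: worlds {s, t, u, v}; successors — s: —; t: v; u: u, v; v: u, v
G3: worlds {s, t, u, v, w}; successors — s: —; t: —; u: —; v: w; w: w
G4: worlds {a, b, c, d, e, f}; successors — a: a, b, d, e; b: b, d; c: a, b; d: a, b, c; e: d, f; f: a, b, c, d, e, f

The schema corresponds to a generalized confluence (Geach) condition: ∀x ∀y ∀z ((xR²y ∧ xRz) → ∃w (y = w ∧ z = w)).
G1: fails — aR²a, aRc but a ≠ c.
G2: fails — tR²u, tRv but u ≠ v.
G3: condition met.
G4: fails — aR²a, aRb but a ≠ b.

G3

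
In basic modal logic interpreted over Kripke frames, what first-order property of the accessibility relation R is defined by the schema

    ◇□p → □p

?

The Euclidean property

Equivalently (dual form): ◇p → □◇p.
Suppose ◇p→□◇p is valid. Take Rxy, Rxz and set V(p)={y}. Then ◇p at x, so □◇p at x, so ◇p at z, so some w with Rzw has p; w=y, i.e. Rzy. By symmetry of the argument, Ryz.
The converse is a direct semantic check.
So the correspondent is the Euclidean property.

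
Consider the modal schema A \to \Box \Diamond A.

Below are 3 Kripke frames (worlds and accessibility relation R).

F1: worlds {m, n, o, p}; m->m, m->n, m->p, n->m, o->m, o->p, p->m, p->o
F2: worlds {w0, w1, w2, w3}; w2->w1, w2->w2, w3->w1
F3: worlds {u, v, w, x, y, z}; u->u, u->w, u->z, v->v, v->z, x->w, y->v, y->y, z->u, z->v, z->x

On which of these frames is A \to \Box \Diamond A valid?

none

The schema corresponds to symmetry: \forall x \forall y (Rxy \to Ryx).
F1: fails — Rom but not Rmo.
F2: fails — Rw3w1 but not Rw1w3.
F3: fails — Rxw but not Rwx.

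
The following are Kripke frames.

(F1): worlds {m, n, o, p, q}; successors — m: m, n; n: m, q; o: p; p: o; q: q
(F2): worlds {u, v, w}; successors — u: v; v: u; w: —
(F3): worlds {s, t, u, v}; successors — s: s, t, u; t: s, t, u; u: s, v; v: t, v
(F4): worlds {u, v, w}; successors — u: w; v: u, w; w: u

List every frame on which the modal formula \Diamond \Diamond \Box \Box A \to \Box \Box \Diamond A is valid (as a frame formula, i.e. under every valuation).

Frame correspondent (Sahlqvist): \forall x \forall y \forall z ((x R^2 y \wedge x R^2 z) \to \exists w (y R^2 w \wedge zRw)) — i.e. a generalized confluence (Geach) condition.
(F1): fails — mR²q, mR²m but no w with qR²w and mRw.
(F2): fails — uR²u, uR²u but no t with uR²t and uRt.
(F3): ✓.
(F4): fails — uR²u, uR²u but no t with uR²t and uRt.
Valid on: (F3).

(F3)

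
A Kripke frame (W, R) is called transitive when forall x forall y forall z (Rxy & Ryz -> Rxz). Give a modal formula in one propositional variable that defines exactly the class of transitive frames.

□s → □□s

A defining formula is □s → □□s (the 4 axiom).
Suppose □s→□□s is valid. Take Rxy, Ryz and set V(s)={w : Rxw}. Then □s at x, so □□s at x, so □s at y, so s at z, i.e. Rxz.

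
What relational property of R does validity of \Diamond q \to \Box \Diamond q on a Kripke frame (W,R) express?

Suppose ◇q→□◇q is valid. Take Rxy, Rxz and set V(q)={y}. Then ◇q at x, so □◇q at x, so ◇q at z, so some w with Rzw has q; w=y, i.e. Rzy. By symmetry of the argument, Ryz.
Conversely, on a frame with the Euclidean property the schema holds at every world under every valuation.
Frame condition: \forall x \forall y \forall z (Rxy \wedge Rxz \to Ryz).

the Euclidean property: \forall x \forall y \forall z (Rxy \wedge Rxz \to Ryz)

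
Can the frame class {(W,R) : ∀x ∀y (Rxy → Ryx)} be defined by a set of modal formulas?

Definable; r → □◇r defines it

The condition is symmetry. A defining modal formula is r → □◇r.
Suppose r→□◇r is valid. Take Rxy and set V(r)={x}. Then r at x, so □◇r at x, so ◇r at y, so some z with Ryz has r; z=x, i.e. Ryx.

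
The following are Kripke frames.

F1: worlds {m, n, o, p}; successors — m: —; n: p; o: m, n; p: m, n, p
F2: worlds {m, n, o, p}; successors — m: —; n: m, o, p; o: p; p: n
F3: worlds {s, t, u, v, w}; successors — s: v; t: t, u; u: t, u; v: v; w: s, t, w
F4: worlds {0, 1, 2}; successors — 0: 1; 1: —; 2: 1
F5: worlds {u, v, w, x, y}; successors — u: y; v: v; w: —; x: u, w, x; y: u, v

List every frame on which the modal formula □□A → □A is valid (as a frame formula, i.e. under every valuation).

F3

Frame correspondent (Sahlqvist): ∀x ∀y (Rxy → ∃z (Rxz ∧ Rzy)) — i.e. density.
F1: fails — Ron but no z with Roz and Rzn.
F2: fails — Rop but no z with Roz and Rzp.
F3: holds.
F4: fails — R01 but no z with R0z and Rz1.
F5: fails — Ruy but no z with Ruz and Rzy.
Valid on: F3.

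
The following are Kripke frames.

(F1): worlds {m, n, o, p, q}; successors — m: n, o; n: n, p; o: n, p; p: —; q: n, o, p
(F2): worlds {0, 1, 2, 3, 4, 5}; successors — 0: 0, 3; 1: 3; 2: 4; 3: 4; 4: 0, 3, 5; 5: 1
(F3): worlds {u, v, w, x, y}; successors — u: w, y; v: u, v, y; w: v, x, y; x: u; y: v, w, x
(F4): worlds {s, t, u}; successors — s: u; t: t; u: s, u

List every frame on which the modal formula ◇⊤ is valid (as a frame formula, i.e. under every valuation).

(F2), (F3), (F4)

This is the axiom for seriality; its first-order frame correspondent is ∀x ∃y Rxy.
(F1): fails — world p has no successor.
(F2): holds.
(F3): holds.
(F4): holds.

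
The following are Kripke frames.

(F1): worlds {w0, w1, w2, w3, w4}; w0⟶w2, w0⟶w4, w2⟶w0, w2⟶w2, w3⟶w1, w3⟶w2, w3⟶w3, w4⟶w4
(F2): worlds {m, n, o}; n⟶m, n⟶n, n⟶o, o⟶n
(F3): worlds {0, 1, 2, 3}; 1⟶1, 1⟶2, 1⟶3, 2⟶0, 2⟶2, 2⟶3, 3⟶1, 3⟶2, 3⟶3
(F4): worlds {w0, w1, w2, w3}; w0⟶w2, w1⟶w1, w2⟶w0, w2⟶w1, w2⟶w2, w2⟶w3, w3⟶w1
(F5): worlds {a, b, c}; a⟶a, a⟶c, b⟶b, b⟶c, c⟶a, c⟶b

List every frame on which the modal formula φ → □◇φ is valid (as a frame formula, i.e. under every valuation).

(F5)

Frame correspondent (Sahlqvist): ∀x ∀y (Rxy → Ryx) — i.e. symmetry.
(F1): fails — Rw0w4 but not Rw4w0.
(F2): fails — Rnm but not Rmn.
(F3): fails — R12 but not R21.
(F4): fails — Rw3w1 but not Rw1w3.
(F5): satisfies the condition.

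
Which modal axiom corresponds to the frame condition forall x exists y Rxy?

□s → ◇s

The condition is seriality. The D schema □s → ◇s defines it.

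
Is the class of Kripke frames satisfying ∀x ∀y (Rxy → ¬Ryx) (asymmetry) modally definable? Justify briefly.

Not modally definable

If a class were modally definable it would be closed under surjective bounded morphisms (Goldblatt–Thomason).
The 4-cycle (worlds a,b,c,d with a→b→c→d→a) is asymmetric. Mapping every world to a single reflexive point • is a surjective bounded morphism, and the reflexive point is not asymmetric (R•• but asymmetry requires ¬R••).
So the class is not modally definable.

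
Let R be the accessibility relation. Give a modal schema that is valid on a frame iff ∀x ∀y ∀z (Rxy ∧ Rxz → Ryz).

◇ψ → □◇ψ

A defining formula is ◇ψ → □◇ψ (the 5 axiom).
Suppose ◇ψ→□◇ψ is valid. Take Rxy, Rxz and set V(ψ)={y}. Then ◇ψ at x, so □◇ψ at x, so ◇ψ at z, so some w with Rzw has ψ; w=y, i.e. Rzy. By symmetry of the argument, Ryz.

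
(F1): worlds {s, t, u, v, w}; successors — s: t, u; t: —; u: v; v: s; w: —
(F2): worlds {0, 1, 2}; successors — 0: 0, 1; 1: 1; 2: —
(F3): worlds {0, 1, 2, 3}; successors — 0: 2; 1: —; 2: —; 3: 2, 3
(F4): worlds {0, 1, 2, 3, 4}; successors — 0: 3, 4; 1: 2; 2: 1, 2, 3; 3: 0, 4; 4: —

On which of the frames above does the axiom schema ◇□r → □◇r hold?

(F2)

Frame correspondent (Sahlqvist): ∀x ∀y ∀z (Rxy ∧ Rxz → ∃w (Ryw ∧ Rzw)) — i.e. convergence.
(F1): fails — Rsu and Rst but u and t have no common successor.
(F2): ✓.
(F3): fails — R02 and R02 but 2 and 2 have no common successor.
(F4): fails — R04 and R04 but 4 and 4 have no common successor.
Valid on: (F2).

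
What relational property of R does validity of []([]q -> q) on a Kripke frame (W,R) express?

shift-reflexivity: forall x forall y (Rxy -> Ryy)

Suppose □(□q→q) is valid. Take Rxy and set V(q)={w : Ryw}. Then at y, □q holds; since □(□q→q) at x, □q→q at y, so q at y, i.e. Ryy.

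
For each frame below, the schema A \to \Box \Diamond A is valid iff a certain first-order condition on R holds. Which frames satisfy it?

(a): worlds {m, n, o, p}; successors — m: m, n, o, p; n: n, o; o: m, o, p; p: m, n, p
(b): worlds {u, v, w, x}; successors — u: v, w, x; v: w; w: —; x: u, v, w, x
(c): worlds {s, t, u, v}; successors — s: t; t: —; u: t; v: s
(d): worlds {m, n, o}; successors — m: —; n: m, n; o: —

The schema corresponds to symmetry: \forall x \forall y (Rxy \to Ryx).
(a): fails — Rop but not Rpo.
(b): fails — Ruv but not Rvu.
(c): fails — Rvs but not Rsv.
(d): fails — Rnm but not Rmn.

none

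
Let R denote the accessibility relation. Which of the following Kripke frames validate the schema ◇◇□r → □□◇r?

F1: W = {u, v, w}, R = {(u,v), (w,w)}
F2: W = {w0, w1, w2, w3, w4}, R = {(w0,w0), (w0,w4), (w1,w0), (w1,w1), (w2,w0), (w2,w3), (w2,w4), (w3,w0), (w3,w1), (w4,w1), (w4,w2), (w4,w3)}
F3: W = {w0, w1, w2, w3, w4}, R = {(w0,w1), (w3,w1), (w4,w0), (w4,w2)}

F1

Frame correspondent (Sahlqvist): ∀x ∀y ∀z ((xR²y ∧ xR²z) → ∃w (yRw ∧ zRw)) — i.e. a generalized confluence (Geach) condition.
F1: satisfies the condition.
F2: fails — w0R²w0, w0R²w4 but no w with w0Rw and w4Rw.
F3: fails — w4R²w1, w4R²w1 but no w with w1Rw and w1Rw.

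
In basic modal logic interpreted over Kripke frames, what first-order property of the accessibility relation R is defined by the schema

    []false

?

This schema is the Ver axiom.
It corresponds to emptiness of R: forall x forall y ~Rxy.

emptiness of R: forall x forall y ~Rxy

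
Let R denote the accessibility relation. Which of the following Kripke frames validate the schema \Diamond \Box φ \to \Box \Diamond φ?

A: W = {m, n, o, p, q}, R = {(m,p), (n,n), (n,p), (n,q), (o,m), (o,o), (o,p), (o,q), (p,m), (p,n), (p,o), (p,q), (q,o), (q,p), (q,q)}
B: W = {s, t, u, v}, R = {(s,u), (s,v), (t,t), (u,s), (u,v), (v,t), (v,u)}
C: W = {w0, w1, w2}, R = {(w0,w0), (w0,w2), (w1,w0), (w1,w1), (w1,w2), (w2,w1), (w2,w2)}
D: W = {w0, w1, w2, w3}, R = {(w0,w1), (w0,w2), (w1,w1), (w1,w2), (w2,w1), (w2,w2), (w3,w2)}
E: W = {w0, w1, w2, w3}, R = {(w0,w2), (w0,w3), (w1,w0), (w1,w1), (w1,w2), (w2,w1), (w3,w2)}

C, D

Frame correspondent (Sahlqvist): \forall x \forall y \forall z (Rxy \wedge Rxz \to \exists w (Ryw \wedge Rzw)) — i.e. convergence.
A: fails — Rom and Rop but m and p have no common successor.
B: fails — Rsv and Rsu but v and u have no common successor.
C: holds.
D: holds.
E: fails — Rw0w2 and Rw0w3 but w2 and w3 have no common successor.
Valid on: C, D.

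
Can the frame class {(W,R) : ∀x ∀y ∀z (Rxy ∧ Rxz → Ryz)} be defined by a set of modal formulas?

Yes: it is the Euclidean property, defined by the 5 schema ◇r → □◇r.
Suppose ◇r→□◇r is valid. Take Rxy, Rxz and set V(r)={y}. Then ◇r at x, so □◇r at x, so ◇r at z, so some w with Rzw has r; w=y, i.e. Rzy. By symmetry of the argument, Ryz.

Definable; ◇r → □◇r defines it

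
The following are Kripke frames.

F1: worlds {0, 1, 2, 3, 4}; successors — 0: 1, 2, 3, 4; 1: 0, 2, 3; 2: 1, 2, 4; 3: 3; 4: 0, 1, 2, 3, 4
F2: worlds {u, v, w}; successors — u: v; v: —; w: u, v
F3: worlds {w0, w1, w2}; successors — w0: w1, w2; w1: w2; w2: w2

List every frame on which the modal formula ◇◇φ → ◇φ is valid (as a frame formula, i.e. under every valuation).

This is the axiom for transitivity; its first-order frame correspondent is ∀x ∀y ∀z (Rxy ∧ Ryz → Rxz).
F1: fails — R10 and R01 but not R11.
F2: ✓.
F3: ✓.
Valid on: F2, F3.

F2, F3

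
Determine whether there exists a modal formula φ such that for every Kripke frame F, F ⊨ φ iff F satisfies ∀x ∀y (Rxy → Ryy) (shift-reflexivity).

This is a Sahlqvist condition; the T□ axiom □(□r → r) defines it.
Suppose □(□r→r) is valid. Take Rxy and set V(r)={w : Ryw}. Then at y, □r holds; since □(□r→r) at x, □r→r at y, so r at y, i.e. Ryy.

Definable; □(□r → r) defines it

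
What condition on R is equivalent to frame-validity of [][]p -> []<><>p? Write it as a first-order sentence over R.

This is a Sahlqvist (Geach-type) schema ◇^0□^2p → □^1◇^2p.
Minimal-valuation argument: fix x; take any y with xR^0y and any z with xR^1z. Set V(p) to the set of worlds R-reachable from y in exactly 2 steps. Then □^2p holds at y, so the antecedent holds at x; validity forces ◇^2p at z, giving a w with zR^2w and yR^2w.
First-order correspondent: forall x forall z (xRz -> exists w (x R^2 w & z R^2 w)).

forall x forall z (xRz -> exists w (x R^2 w & z R^2 w))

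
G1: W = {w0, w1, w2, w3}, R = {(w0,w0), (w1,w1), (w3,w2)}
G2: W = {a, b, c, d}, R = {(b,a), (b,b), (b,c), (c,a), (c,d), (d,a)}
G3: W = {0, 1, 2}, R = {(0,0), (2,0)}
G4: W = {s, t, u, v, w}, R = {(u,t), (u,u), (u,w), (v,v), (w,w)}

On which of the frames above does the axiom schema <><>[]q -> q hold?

G1

Frame correspondent (Sahlqvist): forall x forall y (x R^2 y -> exists w (yRw & x = w)) — i.e. a generalized confluence (Geach) condition.
G1: satisfies the condition.
G2: fails — bR²a but no w with aRw and b=w.
G3: fails — 2R²0 but no w with 0Rw and 2=w.
G4: fails — uR²t but no w* with tRw* and u=w*.
Valid on: G1.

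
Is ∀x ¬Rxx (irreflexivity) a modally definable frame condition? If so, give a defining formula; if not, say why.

If a class were modally definable it would be closed under surjective bounded morphisms (Goldblatt–Thomason).
The 2-cycle (worlds 0,1 with 0→1→0) is irreflexive, and the map sending every world to a single reflexive point • is a surjective bounded morphism (forth: every edge maps to (•,•); back: every world has a successor). So any modal formula valid on the 2-cycle is also valid on the reflexive point, which is not irreflexive.
So the class is not modally definable.

Not definable by any modal formula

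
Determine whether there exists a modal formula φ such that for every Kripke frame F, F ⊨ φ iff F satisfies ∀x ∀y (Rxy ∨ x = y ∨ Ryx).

Not modally definable

If a class were modally definable it would be closed under disjoint unions (Goldblatt–Thomason).
Take 2 disjoint single-world reflexive frames: each is trivially connected, but their disjoint union has 2 worlds with no edge between distinct components, so it is not connected.
So no modal formula (or set of formulas) defines exactly the connected frames.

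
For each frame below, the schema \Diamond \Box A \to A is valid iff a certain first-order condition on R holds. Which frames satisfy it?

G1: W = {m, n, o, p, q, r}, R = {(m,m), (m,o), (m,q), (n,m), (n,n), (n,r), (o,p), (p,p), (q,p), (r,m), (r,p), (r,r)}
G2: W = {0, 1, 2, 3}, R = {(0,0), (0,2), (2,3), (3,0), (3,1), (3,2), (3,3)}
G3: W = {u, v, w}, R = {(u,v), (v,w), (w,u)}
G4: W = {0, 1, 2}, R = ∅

G4

This is the axiom for symmetry; its first-order frame correspondent is \forall x \forall y (Rxy \to Ryx).
G1: fails — Rnr but not Rrn.
G2: fails — R31 but not R13.
G3: fails — Ruv but not Rvu.
G4: ✓.
Valid on: G4.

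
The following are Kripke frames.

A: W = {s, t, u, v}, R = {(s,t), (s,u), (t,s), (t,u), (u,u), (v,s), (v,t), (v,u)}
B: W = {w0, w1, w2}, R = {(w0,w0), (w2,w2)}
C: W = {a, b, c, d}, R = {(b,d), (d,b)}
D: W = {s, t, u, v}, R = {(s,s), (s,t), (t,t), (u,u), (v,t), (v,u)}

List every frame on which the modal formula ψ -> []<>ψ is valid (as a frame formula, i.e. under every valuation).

B, C

This is the axiom for symmetry; its first-order frame correspondent is forall x forall y (Rxy -> Ryx).
A: fails — Rvt but not Rtv.
B: holds.
C: holds.
D: fails — Rvt but not Rtv.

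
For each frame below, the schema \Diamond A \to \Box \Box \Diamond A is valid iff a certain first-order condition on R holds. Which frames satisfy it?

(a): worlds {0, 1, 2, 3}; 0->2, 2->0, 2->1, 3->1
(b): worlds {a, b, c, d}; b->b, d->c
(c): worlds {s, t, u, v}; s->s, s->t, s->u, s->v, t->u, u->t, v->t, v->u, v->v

The schema corresponds to a generalized confluence (Geach) condition: \forall x \forall y \forall z ((xRy \wedge x R^2 z) \to \exists w (y = w \wedge zRw)).
(a): fails — 0R2, 0R²1 but no w with 2=w and 1Rw.
(b): ✓.
(c): fails — sRs, sR²t but no w with s=w and tRw.

(b)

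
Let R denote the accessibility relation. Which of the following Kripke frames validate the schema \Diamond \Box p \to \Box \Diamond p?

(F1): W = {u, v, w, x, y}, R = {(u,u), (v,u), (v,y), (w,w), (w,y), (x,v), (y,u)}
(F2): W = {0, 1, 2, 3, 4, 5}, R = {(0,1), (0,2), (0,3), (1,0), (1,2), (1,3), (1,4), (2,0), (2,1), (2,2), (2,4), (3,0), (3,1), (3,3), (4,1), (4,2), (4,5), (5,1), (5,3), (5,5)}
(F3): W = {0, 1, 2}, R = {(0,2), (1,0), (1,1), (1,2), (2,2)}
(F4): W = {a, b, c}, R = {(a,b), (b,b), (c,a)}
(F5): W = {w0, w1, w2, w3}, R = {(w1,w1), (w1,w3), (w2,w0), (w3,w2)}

(F2), (F3), (F4)

Frame correspondent (Sahlqvist): \forall x \forall y \forall z (Rxy \wedge Rxz \to \exists w (Ryw \wedge Rzw)) — i.e. convergence.
(F1): fails — Rww and Rwy but w and y have no common successor.
(F2): satisfies the condition.
(F3): satisfies the condition.
(F4): satisfies the condition.
(F5): fails — Rw1w1 and Rw1w3 but w1 and w3 have no common successor.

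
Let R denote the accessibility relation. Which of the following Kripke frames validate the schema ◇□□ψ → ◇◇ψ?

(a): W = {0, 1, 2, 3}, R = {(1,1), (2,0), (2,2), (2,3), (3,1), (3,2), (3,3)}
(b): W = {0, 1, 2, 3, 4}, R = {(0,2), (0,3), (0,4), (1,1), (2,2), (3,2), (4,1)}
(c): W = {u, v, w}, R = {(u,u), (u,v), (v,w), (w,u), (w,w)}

(b), (c)

The schema corresponds to a generalized confluence (Geach) condition: ∀x ∀y (xRy → ∃w (yR²w ∧ xR²w)).
(a): fails — 2R0 but no w with 0R²w and 2R²w.
(b): ✓.
(c): ✓.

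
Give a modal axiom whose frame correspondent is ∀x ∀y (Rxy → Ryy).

□(□r → r)

A defining formula is □(□r → r) (the T□ axiom).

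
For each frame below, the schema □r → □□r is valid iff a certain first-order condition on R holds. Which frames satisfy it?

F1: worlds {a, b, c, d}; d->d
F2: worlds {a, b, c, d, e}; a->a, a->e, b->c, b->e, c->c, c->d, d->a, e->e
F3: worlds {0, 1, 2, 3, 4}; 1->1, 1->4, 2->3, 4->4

The schema corresponds to transitivity: ∀x ∀y ∀z (Rxy ∧ Ryz → Rxz).
F1: holds.
F2: fails — Rbc and Rcd but not Rbd.
F3: holds.
Valid on: F1, F3.

F1, F3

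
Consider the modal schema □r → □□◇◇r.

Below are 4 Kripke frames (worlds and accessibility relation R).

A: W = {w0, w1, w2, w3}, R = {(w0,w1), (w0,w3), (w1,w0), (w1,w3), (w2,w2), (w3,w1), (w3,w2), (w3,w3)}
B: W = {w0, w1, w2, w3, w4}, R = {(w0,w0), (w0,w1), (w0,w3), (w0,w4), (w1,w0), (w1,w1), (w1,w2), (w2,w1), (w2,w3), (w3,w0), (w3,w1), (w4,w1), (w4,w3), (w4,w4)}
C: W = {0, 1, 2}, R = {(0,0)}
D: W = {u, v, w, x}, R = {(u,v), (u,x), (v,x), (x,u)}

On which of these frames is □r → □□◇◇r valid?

This is the axiom for a generalized confluence (Geach) condition; its first-order frame correspondent is ∀x ∀z (xR²z → ∃w (xRw ∧ zR²w)).
A: fails — w0R²w2 but no w with w0Rw and w2R²w.
B: holds.
C: holds.
D: fails — xR²x but no t with xRt and xR²t.

B, C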